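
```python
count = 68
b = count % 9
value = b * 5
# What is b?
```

Trace:
`count = 68` → count = 68
`b = count % 9` → b = 5
`value = b * 5` → value = 25
So b = 5

Answer: 5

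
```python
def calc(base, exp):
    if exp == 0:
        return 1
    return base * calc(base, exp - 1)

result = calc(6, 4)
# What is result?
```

calc(6, 4) = 6 * 6 * 6 * 6 = 1296

Answer: 1296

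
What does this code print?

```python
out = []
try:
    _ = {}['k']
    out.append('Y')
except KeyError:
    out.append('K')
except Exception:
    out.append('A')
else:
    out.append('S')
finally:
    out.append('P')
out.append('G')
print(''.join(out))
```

Execution trace: 'K' (except KeyError) → 'P' (finally) → 'G' (after the try/except). Output: KPG

Answer: KPG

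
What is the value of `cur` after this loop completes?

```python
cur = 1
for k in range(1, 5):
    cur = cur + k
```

Start at 1, add 1 through 4
`cur` takes the values: 1 → 2 → 4 → 7 → 11

Answer: 11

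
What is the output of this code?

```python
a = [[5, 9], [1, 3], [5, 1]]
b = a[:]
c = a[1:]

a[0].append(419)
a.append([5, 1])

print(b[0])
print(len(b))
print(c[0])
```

Key concept: slice with nested mutation.
Step by step:
`a = [[5, 9], [1, 3], [5, 1]]` → a = [[5, 9], [1, 3], [5, 1]]
`b = a[:]` → b = [[5, 9], [1, 3], [5, 1]]
`c = a[1:]` → c = [[1, 3], [5, 1]]
`a[0].append(419)` → a = [[5, 9, 419], [1, 3], [5, 1]]; b = [[5, 9, 419], [1, 3], [5, 1]]
`a.append([5, 1])` → a = [[5, 9, 419], [1, 3], [5, 1], [5, 1]]
`print(b[0])` → prints [5, 9, 419]
`print(len(b))` → prints 3
`print(c[0])` → prints [1, 3]

Answer:
[5, 9, 419]
3
[1, 3]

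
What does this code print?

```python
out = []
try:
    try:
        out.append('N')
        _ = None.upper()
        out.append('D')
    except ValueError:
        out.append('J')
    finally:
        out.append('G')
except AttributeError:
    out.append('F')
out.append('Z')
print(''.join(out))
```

Execution trace: 'N' (try body) → 'G' (finally) → 'F' (outer except AttributeError) → 'Z' (after the try/except). Output: NGFZ

Answer: NGFZ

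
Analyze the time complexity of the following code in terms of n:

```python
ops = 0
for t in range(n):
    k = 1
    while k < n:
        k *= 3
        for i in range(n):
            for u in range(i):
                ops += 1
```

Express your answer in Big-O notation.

Each loop level contributes: n × log n × n × n. Multiplying the contributions gives O(n^3 log n).

Answer: O(n^3 log n)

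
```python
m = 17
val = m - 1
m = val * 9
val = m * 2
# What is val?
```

Trace:
`m = 17` → m = 17
`val = m - 1` → val = 16
`m = val * 9` → m = 144
`val = m * 2` → val = 288
So val = 288

Answer: 288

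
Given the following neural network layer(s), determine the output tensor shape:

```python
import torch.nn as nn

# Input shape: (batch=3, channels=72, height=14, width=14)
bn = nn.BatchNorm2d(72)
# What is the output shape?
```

Input: (3, 72, 14, 14) -> Output: (3, 72, 14, 14)

Answer: (3, 72, 14, 14)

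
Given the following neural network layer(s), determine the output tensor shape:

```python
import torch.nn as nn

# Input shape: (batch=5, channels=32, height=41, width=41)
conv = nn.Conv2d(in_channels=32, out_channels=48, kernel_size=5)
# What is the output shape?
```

Input: (5, 32, 41, 41) -> Output: (5, 48, 37, 37)

Answer: (5, 48, 37, 37)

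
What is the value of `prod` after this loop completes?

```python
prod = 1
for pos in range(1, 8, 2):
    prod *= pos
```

Product of 1, 3, 5, ... up to 7
`prod` takes the values: 1 → 3 → 15 → 105

Answer: 105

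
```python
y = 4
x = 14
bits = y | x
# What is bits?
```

Trace:
`y = 4` → y = 4
`x = 14` → x = 14
`bits = y | x` → bits = 14
So bits = 14

Answer: 14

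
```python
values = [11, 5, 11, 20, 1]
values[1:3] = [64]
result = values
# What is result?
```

Trace:
`values = [11, 5, 11, 20, 1]` → values = [11, 5, 11, 20, 1]
`values[1:3] = [64]` → values = [11, 64, 20, 1]
`result = values` → result = [11, 64, 20, 1]
So result = [11, 64, 20, 1]

Answer: [11, 64, 20, 1]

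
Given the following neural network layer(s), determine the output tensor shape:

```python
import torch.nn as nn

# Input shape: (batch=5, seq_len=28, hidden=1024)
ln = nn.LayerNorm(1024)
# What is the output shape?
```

Input: (5, 28, 1024) -> Output: (5, 28, 1024)

Answer: (5, 28, 1024)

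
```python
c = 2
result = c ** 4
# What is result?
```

Trace:
`c = 2` → c = 2
`result = c ** 4` → result = 16
So result = 16

Answer: 16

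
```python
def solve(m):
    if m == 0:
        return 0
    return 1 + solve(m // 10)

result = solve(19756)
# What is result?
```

Count of digits of 19756: 5

Answer: 5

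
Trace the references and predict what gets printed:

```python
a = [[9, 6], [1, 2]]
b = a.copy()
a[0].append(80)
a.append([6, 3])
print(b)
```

Key concept: shallow copy with nested lists.
Step by step:
`a = [[9, 6], [1, 2]]` → a = [[9, 6], [1, 2]]
`b = a.copy()` → b = [[9, 6], [1, 2]]
`a[0].append(80)` → a = [[9, 6, 80], [1, 2]]; b = [[9, 6, 80], [1, 2]]
`a.append([6, 3])` → a = [[9, 6, 80], [1, 2], [6, 3]]
`print(b)` → prints [[9, 6, 80], [1, 2]]

Answer: [[9, 6, 80], [1, 2]]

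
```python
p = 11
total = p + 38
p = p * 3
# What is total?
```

Trace:
`p = 11` → p = 11
`total = p + 38` → total = 49
`p = p * 3` → p = 33
So total = 49

Answer: 49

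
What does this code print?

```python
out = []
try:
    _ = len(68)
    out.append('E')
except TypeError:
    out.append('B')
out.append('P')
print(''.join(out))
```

Execution trace: 'B' (except TypeError) → 'P' (after the try/except). Output: BP

Answer: BP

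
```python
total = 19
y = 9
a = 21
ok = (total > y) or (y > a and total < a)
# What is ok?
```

Trace:
`total = 19` → total = 19
`y = 9` → y = 9
`a = 21` → a = 21
`ok = (total > y) or (y > a and total < a)` → ok = True
So ok = True

Answer: True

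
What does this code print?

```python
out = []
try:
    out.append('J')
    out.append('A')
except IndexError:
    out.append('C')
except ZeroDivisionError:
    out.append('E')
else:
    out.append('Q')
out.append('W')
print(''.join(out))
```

Execution trace: 'J' (try body) → 'A' (try body, no exception) → 'Q' (else) → 'W' (after the try/except). Output: JAQW

Answer: JAQW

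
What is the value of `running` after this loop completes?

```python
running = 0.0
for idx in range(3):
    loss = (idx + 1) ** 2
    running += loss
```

Sum of squared losses 1² + 2² + ... + 3²
`running` takes the values: 0.0 → 1.0 → 5.0 → 14.0

Answer: 14.0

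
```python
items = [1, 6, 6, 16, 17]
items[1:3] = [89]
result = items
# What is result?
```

Trace:
`items = [1, 6, 6, 16, 17]` → items = [1, 6, 6, 16, 17]
`items[1:3] = [89]` → items = [1, 89, 16, 17]
`result = items` → result = [1, 89, 16, 17]
So result = [1, 89, 16, 17]

Answer: [1, 89, 16, 17]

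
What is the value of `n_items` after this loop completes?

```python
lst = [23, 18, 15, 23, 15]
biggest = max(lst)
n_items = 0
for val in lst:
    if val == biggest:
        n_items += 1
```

Count of max value 23 in [23, 18, 15, 23, 15]
`n_items` takes the values: 0 → 1 → 2

Answer: 2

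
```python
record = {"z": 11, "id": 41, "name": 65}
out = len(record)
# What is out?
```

Trace:
`record = {"z": 11, "id": 41, "name": 65}` → record = {'z': 11, 'id': 41, 'name': 65}
`out = len(record)` → out = 3
So out = 3

Answer: 3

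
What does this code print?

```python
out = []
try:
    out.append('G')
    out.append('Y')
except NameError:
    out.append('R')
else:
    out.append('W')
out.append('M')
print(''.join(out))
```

Execution trace: 'G' (try body) → 'Y' (try body, no exception) → 'W' (else) → 'M' (after the try/except). Output: GYWM

Answer: GYWM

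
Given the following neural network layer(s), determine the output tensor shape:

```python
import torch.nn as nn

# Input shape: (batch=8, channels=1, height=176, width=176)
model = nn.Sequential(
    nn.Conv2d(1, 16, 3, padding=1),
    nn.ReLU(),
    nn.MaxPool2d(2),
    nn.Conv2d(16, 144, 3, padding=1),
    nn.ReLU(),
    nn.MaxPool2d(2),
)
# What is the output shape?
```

Input: (8, 1, 176, 176) -> after first Conv2d: (8, 16, 176, 176) -> after first MaxPool2d: (8, 16, 88, 88) -> after second Conv2d: (8, 144, 88, 88) -> Output: (8, 144, 44, 44)

Answer: (8, 144, 44, 44)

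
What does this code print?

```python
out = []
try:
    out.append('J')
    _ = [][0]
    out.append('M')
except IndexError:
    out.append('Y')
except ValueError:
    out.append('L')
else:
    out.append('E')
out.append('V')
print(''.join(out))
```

Execution trace: 'J' (try body) → 'Y' (except IndexError) → 'V' (after the try/except). Output: JYV

Answer: JYV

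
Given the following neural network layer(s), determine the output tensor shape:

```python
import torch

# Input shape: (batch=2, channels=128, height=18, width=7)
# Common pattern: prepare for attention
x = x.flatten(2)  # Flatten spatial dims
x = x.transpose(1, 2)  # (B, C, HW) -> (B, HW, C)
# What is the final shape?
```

Input: (2, 128, 18, 7) -> after flatten(2): (2, 128, 126) -> Output: (2, 126, 128)

Answer: (2, 126, 128)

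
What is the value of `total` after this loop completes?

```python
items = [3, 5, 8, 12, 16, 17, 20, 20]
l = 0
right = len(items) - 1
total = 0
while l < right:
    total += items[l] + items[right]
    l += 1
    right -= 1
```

Sum of pairs from ends
`total` takes the values: 0 → 23 → 48 → 73 → 101

Answer: 101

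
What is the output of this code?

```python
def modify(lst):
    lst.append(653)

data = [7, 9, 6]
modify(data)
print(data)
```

Key concept: function modifies passed list.
Step by step:
`data = [7, 9, 6]` → data = [7, 9, 6]
`modify(data)` → data = [7, 9, 6, 653]
`print(data)` → prints [7, 9, 6, 653]

Answer: [7, 9, 6, 653]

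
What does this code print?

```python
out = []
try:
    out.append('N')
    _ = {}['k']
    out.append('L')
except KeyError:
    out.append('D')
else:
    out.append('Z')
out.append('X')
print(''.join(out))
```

Execution trace: 'N' (try body) → 'D' (except KeyError) → 'X' (after the try/except). Output: NDX

Answer: NDX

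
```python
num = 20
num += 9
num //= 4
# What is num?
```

Trace:
`num = 20` → num = 20
`num += 9` → num = 29
`num //= 4` → num = 7
So num = 7

Answer: 7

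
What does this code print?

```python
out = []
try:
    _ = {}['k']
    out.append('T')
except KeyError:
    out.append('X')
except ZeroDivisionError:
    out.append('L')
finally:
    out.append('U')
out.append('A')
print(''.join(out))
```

Execution trace: 'X' (except KeyError) → 'U' (finally) → 'A' (after the try/except). Output: XUA

Answer: XUA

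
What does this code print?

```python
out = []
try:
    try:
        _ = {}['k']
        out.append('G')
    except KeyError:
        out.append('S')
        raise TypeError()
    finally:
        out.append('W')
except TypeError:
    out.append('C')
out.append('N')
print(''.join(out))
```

Execution trace: 'S' (inner except KeyError) → 'W' (inner finally) → 'C' (outer except TypeError) → 'N' (after the try/except). Output: SWCN

Answer: SWCN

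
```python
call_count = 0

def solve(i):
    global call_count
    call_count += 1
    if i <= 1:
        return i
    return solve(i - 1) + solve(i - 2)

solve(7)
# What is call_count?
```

Calls(i) = 1 + Calls(i-1) + Calls(i-2); Calls(0)=Calls(1)=1. For i=7 this gives 41.

Answer: 41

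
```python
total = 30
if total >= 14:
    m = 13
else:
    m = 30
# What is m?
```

Trace:
`total = 30` → total = 30
`if total >= 14: ...` → total >= 14 is True → m = 13
So m = 13

Answer: 13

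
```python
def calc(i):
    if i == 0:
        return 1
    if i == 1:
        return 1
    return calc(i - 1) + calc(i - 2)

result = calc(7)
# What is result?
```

Build up from base cases: calc(0)=1, calc(1)=1, calc(2)=2, calc(3)=3, calc(4)=5, calc(5)=8, calc(6)=13, ..., calc(7)=21

Answer: 21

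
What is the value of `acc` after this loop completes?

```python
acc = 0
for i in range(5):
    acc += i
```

Sum of 0 to 4 = 10
`acc` takes the values: 0 → 1 → 3 → 6 → 10

Answer: 10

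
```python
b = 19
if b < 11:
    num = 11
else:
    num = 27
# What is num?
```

Trace:
`b = 19` → b = 19
`if b < 11: ...` → b < 11 is False, take else branch → num = 27
So num = 27

Answer: 27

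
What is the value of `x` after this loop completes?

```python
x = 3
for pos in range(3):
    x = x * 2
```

Multiply by 2, 3 times: 3 * 2^3 = 24
`x` takes the values: 3 → 6 → 12 → 24

Answer: 24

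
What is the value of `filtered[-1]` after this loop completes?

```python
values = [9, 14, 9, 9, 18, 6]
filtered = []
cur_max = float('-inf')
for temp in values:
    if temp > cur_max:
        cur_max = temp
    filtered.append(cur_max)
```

Running max ends at 18
`filtered` takes the values: [] → [9] → [9, 14] → [9, 14, 14] → [9, 14, 14, 14] → [9, 14, 14, 14, 18] → [9, 14, 14, 14, 18, 18]
So `filtered[-1]` = 18

Answer: 18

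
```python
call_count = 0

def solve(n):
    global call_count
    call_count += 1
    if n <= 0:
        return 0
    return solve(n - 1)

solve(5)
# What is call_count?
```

Linear recursion stepping by 1: 6 calls from n=5 down to ≤0.

Answer: 6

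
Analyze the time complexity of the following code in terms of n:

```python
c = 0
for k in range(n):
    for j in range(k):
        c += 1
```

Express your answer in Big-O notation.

Each loop level contributes: n × n. Multiplying the contributions gives O(n^2).

Answer: O(n^2)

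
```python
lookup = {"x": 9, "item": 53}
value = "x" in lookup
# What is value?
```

Trace:
`lookup = {"x": 9, "item": 53}` → lookup = {'x': 9, 'item': 53}
`value = "x" in lookup` → value = True
So value = True

Answer: True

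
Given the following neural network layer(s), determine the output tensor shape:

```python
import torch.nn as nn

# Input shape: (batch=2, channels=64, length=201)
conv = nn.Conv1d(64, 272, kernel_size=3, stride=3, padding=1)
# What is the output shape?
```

Input: (2, 64, 201) -> Output: (2, 272, 67)

Answer: (2, 272, 67)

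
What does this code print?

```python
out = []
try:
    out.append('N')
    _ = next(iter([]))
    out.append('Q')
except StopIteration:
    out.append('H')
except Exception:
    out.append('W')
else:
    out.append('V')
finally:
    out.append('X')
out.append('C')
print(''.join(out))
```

Execution trace: 'N' (try body) → 'H' (except StopIteration) → 'X' (finally) → 'C' (after the try/except). Output: NHXC

Answer: NHXC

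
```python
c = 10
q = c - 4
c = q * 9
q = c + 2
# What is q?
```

Trace:
`c = 10` → c = 10
`q = c - 4` → q = 6
`c = q * 9` → c = 54
`q = c + 2` → q = 56
So q = 56

Answer: 56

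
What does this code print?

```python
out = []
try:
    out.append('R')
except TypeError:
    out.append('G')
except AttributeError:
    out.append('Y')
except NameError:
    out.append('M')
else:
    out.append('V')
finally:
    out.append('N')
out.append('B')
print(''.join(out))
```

Execution trace: 'R' (try body, no exception) → 'V' (else) → 'N' (finally) → 'B' (after the try/except). Output: RVNB

Answer: RVNB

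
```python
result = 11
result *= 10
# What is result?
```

Trace:
`result = 11` → result = 11
`result *= 10` → result = 110
So result = 110

Answer: 110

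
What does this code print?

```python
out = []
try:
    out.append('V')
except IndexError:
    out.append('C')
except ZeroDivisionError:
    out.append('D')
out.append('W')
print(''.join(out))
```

Execution trace: 'V' (try body, no exception) → 'W' (after the try/except). Output: VW

Answer: VW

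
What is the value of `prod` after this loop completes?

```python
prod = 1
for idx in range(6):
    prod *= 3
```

3^6 = 729
`prod` takes the values: 1 → 3 → 9 → 27 → 81 → 243 → 729

Answer: 729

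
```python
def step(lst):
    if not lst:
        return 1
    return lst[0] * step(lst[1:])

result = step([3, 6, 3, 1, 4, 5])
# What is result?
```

Product over [3, 6, 3, 1, 4, 5] = 3 * 6 * 3 * 1 * 4 * 5 = 1080

Answer: 1080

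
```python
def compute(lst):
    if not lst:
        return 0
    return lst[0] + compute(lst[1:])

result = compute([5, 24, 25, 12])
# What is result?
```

5 + 24 + 25 + 12 + 0 = 66

Answer: 66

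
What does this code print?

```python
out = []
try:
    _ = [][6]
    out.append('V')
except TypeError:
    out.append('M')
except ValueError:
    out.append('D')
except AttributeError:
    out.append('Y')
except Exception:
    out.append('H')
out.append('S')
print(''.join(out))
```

Execution trace: 'H' (except Exception) → 'S' (after the try/except). Output: HS

Answer: HS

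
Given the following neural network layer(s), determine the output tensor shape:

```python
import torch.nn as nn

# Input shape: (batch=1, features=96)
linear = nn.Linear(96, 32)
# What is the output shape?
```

Input: (1, 96) -> Output: (1, 32)

Answer: (1, 32)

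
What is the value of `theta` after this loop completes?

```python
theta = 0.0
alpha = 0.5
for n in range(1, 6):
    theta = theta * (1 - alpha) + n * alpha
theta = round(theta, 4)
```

Moving average with lr=0.5
`theta` takes the values: 0.0 → 0.5 → 1.25 → 2.125 → 3.0625 → 4.03125 → 4.0312

Answer: 4.0312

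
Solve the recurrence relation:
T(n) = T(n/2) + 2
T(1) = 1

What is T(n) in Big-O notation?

Each step divides n by 2 and adds 2. After log_2(n) steps we reach T(1)=1. So T(n) = 2·log_2(n) + 1 = O(log n).

Answer: O(log n)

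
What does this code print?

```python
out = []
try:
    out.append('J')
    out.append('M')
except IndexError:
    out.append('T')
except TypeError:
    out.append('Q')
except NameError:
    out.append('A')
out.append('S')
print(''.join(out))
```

Execution trace: 'J' (try body) → 'M' (try body, no exception) → 'S' (after the try/except). Output: JMS

Answer: JMS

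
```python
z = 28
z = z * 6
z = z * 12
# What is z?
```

Trace:
`z = 28` → z = 28
`z = z * 6` → z = 168
`z = z * 12` → z = 2016
So z = 2016

Answer: 2016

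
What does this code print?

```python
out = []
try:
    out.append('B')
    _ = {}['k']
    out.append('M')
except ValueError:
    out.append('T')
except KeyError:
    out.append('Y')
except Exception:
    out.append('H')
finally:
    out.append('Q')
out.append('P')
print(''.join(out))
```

Execution trace: 'B' (try body) → 'Y' (except KeyError) → 'Q' (finally) → 'P' (after the try/except). Output: BYQP

Answer: BYQP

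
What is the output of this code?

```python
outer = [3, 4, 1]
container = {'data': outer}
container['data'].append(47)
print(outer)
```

Key concept: dict holds reference to list.
Step by step:
`outer = [3, 4, 1]` → outer = [3, 4, 1]
`container = {'data': outer}` → container = {'data': [3, 4, 1]}
`container['data'].append(47)` → outer = [3, 4, 1, 47]; container = {'data': [3, 4, 1, 47]}
`print(outer)` → prints [3, 4, 1, 47]

Answer: [3, 4, 1, 47]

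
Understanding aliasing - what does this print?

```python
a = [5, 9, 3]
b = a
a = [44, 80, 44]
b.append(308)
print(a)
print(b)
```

Key concept: rebinding vs mutation: a is rebound to a new list, b still points at the original.
Step by step:
`a = [5, 9, 3]` → a = [5, 9, 3]
`b = a` → b = [5, 9, 3] (same object as a)
`a = [44, 80, 44]` → a = [44, 80, 44]
`b.append(308)` → b = [5, 9, 3, 308]
`print(a)` → prints [44, 80, 44]
`print(b)` → prints [5, 9, 3, 308]

Answer:
[44, 80, 44]
[5, 9, 3, 308]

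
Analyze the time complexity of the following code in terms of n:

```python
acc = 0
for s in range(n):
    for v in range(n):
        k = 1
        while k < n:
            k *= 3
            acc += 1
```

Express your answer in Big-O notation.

Each loop level contributes: n × n × log n. Multiplying the contributions gives O(n^2 log n).

Answer: O(n^2 log n)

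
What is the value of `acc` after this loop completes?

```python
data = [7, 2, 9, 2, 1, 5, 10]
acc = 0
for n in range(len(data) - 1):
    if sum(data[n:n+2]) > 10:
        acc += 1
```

Count windows with sum > 10
`acc` takes the values: 0 → 1 → 2 → 3

Answer: 3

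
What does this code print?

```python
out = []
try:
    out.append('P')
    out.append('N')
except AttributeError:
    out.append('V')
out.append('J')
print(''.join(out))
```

Execution trace: 'P' (try body) → 'N' (try body, no exception) → 'J' (after the try/except). Output: PNJ

Answer: PNJ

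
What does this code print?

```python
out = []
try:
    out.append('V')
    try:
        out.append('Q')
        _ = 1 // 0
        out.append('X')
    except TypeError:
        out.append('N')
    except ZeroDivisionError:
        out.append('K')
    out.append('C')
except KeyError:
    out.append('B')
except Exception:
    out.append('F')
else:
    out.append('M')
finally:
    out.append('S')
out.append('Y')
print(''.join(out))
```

Execution trace: 'V' (try body) → 'Q' (inner try body) → 'K' (inner except ZeroDivisionError) → 'C' (try body, no exception) → 'M' (else) → 'S' (finally) → 'Y' (after the try/except). Output: VQKCMSY

Answer: VQKCMSY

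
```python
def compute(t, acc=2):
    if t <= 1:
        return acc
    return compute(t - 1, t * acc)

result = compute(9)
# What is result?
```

Accumulator trace (n, acc): (9, 2) -> (8, 18) -> (7, 144) -> (6, 1008) -> (5, 6048) -> (4, 30240) -> (3, 120960) -> (2, 362880) -> (1, 725760) -> return 725760

Answer: 725760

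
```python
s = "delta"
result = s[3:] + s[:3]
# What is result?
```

Trace:
`s = "delta"` → s = 'delta'
`result = s[3:] + s[:3]` → result = 'tadel'
So result = 'tadel'

Answer: 'tadel'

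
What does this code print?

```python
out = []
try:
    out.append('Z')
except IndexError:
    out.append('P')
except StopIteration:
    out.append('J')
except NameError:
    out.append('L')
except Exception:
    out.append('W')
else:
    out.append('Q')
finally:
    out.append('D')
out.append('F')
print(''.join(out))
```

Execution trace: 'Z' (try body, no exception) → 'Q' (else) → 'D' (finally) → 'F' (after the try/except). Output: ZQDF

Answer: ZQDF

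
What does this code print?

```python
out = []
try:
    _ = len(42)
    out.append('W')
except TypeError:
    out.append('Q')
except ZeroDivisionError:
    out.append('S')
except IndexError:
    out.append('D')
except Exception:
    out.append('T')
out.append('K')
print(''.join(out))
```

Execution trace: 'Q' (except TypeError) → 'K' (after the try/except). Output: QK

Answer: QK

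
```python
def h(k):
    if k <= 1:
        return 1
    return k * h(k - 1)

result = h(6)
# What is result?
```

h(6) = 6 * 5 * 4 * 3 * 2 * 1 = 720

Answer: 720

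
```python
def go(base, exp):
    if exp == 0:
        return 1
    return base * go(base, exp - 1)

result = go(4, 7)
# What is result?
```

go(4, 7) = 4 * 4 * 4 * 4 * 4 * 4 * 4 = 16384

Answer: 16384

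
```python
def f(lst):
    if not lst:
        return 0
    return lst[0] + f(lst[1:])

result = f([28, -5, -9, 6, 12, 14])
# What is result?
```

28 + (-5) + (-9) + 6 + 12 + 14 + 0 = 46

Answer: 46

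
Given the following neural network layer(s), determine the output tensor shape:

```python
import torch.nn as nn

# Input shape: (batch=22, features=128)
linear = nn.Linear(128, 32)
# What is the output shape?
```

Input: (22, 128) -> Output: (22, 32)

Answer: (22, 32)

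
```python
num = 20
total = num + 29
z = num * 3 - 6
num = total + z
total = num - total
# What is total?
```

Trace:
`num = 20` → num = 20
`total = num + 29` → total = 49
`z = num * 3 - 6` → z = 54
`num = total + z` → num = 103
`total = num - total` → total = 54
So total = 54

Answer: 54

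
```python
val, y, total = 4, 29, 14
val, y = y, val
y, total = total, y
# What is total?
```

Trace:
`val, y, total = 4, 29, 14` → val = 4; y = 29; total = 14
`val, y = y, val` → val = 29; y = 4
`y, total = total, y` → y = 14; total = 4
So total = 4

Answer: 4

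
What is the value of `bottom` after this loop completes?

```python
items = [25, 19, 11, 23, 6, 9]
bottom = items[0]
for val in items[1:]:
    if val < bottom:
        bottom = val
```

Minimum of [25, 19, 11, 23, 6, 9]
`bottom` takes the values: 25 → 19 → 11 → 6

Answer: 6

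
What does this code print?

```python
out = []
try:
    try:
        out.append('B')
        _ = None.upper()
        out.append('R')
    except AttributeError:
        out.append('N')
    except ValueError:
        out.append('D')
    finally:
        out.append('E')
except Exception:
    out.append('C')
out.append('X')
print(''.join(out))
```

Execution trace: 'B' (inner try body) → 'N' (inner except AttributeError) → 'E' (inner finally) → 'X' (after the try/except). Output: BNEX

Answer: BNEX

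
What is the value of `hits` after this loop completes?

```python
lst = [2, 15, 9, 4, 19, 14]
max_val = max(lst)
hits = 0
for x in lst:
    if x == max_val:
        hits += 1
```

Count of max value 19 in [2, 15, 9, 4, 19, 14]
`hits` takes the values: 0 → 1

Answer: 1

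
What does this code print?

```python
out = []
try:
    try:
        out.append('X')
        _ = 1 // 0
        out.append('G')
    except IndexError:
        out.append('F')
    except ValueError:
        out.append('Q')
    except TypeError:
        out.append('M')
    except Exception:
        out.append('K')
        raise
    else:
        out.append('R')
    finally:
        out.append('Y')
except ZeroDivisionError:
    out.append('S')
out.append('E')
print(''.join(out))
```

Execution trace: 'X' (try body) → 'K' (except Exception) → 'Y' (finally) → 'S' (outer except ZeroDivisionError) → 'E' (after the try/except). Output: XKYSE

Answer: XKYSE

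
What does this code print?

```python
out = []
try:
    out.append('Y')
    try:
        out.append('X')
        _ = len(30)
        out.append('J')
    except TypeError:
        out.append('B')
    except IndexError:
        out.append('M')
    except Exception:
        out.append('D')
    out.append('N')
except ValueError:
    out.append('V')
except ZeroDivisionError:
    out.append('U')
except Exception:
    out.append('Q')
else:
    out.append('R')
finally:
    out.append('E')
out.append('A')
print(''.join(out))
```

Execution trace: 'Y' (try body) → 'X' (inner try body) → 'B' (inner except TypeError) → 'N' (try body, no exception) → 'R' (else) → 'E' (finally) → 'A' (after the try/except). Output: YXBNREA

Answer: YXBNREA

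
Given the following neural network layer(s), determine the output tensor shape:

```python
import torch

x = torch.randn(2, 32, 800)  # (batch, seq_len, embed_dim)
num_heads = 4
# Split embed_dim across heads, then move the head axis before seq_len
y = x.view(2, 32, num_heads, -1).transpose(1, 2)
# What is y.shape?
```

Input: (2, 32, 800) -> head_dim = 800 // 4 = 200; after view: (2, 32, 4, 200) -> after transpose(1, 2): (2, 4, 32, 200) -> Output: (2, 4, 32, 200)

Answer: (2, 4, 32, 200)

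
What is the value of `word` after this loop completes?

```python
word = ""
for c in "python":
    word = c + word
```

Reverse 'python'
`word` takes the values: "" → "p" → "yp" → "typ" → "htyp" → "ohtyp" → "nohtyp"

Answer: "nohtyp"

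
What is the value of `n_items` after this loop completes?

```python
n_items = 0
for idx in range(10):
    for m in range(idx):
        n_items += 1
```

Triangle number: 0+1+2+...+9
`n_items` takes the values: 0 → 1 → 2 → 3 → 4 → 5 → 6 → 7 → 8 → 9 → 10 → 11 → 12 → 13 → 14 → 15 → 16 → 17 → 18 → 19 → 20 → 21 → 22 → 23 → 24 → 25 → 26 → 27 → 28 → 29 → … → 41 → 42 → 43 → 44 → 45

Answer: 45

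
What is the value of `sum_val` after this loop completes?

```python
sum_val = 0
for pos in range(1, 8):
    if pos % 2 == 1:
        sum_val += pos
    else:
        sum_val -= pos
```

Add odd, subtract even
`sum_val` takes the values: 0 → 1 → -1 → 2 → -2 → 3 → -3 → 4

Answer: 4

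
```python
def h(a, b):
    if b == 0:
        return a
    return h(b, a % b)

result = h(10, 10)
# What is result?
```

h(10, 10) -> h(10, 0) -> 10

Answer: 10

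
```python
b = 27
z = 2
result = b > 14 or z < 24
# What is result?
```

Trace:
`b = 27` → b = 27
`z = 2` → z = 2
`result = b > 14 or z < 24` → result = True
So result = True

Answer: True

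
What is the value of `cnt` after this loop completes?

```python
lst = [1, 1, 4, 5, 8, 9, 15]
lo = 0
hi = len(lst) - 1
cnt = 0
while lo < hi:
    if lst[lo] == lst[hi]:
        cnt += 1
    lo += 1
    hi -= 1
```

Count matching pairs from ends
`cnt` takes the values: 0

Answer: 0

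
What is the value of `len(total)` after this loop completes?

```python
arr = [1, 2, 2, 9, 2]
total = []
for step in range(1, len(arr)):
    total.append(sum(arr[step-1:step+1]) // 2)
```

Number of 2-element averages
`total` takes the values: [] → [1] → [1, 2] → [1, 2, 5] → [1, 2, 5, 5]
So `len(total)` = 4

Answer: 4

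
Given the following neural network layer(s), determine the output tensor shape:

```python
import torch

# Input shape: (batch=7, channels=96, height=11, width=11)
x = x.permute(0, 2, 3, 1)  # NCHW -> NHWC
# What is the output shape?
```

Input: (7, 96, 11, 11) -> Output: (7, 11, 11, 96)

Answer: (7, 11, 11, 96)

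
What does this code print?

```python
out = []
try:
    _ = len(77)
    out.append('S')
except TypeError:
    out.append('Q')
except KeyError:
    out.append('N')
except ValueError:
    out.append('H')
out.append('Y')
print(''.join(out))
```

Execution trace: 'Q' (except TypeError) → 'Y' (after the try/except). Output: QY

Answer: QY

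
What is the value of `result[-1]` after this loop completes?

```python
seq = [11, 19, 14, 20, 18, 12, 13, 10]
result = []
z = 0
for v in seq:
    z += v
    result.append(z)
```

Cumulative sum ends at 117
`result` takes the values: [] → [11] → [11, 30] → [11, 30, 44] → [11, 30, 44, 64] → [11, 30, 44, 64, 82] → [11, 30, 44, 64, 82, 94] → [11, 30, 44, 64, 82, 94, 107] → [11, 30, 44, 64, 82, 94, 107, 117]
So `result[-1]` = 117

Answer: 117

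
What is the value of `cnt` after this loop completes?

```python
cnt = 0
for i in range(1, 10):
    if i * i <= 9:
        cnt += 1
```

Count numbers where i² ≤ 9
`cnt` takes the values: 0 → 1 → 2 → 3

Answer: 3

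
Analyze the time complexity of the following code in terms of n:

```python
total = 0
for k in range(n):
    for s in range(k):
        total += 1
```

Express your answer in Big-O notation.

Each loop level contributes: n × n. Multiplying the contributions gives O(n^2).

Answer: O(n^2)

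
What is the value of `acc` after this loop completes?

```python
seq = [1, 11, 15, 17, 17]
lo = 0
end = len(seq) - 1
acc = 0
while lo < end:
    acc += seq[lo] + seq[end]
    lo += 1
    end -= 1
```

Sum of pairs from ends
`acc` takes the values: 0 → 18 → 46

Answer: 46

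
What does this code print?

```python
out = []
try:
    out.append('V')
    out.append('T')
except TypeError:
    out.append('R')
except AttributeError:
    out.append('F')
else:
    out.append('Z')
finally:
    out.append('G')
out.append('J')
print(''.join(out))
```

Execution trace: 'V' (try body) → 'T' (try body, no exception) → 'Z' (else) → 'G' (finally) → 'J' (after the try/except). Output: VTZGJ

Answer: VTZGJ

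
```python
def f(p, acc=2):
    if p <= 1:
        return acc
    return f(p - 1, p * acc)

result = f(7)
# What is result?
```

Accumulator trace (n, acc): (7, 2) -> (6, 14) -> (5, 84) -> (4, 420) -> (3, 1680) -> (2, 5040) -> (1, 10080) -> return 10080

Answer: 10080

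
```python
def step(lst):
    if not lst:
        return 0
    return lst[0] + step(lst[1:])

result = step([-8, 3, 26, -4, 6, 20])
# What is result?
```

(-8) + 3 + 26 + (-4) + 6 + 20 + 0 = 43

Answer: 43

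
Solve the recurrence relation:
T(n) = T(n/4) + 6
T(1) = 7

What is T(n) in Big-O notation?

Each step divides n by 4 and adds 6. After log_4(n) steps we reach T(1)=7. So T(n) = 6·log_4(n) + 7 = O(log n).

Answer: O(log n)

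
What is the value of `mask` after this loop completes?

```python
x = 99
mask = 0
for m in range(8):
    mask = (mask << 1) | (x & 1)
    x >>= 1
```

Reverse lowest 8 bits of 99
`mask` takes the values: 0 → 1 → 3 → 6 → 12 → 24 → 49 → 99 → 198

Answer: 198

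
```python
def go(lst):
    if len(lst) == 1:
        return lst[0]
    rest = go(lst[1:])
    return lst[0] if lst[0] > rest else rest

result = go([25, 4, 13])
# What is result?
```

Recursive max over [25, 4, 13] = 25

Answer: 25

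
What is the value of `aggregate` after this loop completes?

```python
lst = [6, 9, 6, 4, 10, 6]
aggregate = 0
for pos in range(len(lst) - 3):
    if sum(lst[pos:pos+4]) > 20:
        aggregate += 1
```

Count windows with sum > 20
`aggregate` takes the values: 0 → 1 → 2 → 3

Answer: 3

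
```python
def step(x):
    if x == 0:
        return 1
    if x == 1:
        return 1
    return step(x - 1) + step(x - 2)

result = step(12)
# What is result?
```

Build up from base cases: step(0)=1, step(1)=1, step(2)=2, step(3)=3, step(4)=5, step(5)=8, step(6)=13, ..., step(12)=233

Answer: 233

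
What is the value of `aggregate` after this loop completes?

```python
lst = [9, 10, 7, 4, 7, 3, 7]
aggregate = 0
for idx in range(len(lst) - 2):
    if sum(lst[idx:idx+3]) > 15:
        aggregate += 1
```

Count windows with sum > 15
`aggregate` takes the values: 0 → 1 → 2 → 3 → 4

Answer: 4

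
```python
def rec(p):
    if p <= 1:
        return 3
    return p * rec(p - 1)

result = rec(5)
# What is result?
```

rec(5) = 5 * 4 * 3 * 2 * 3 = 360

Answer: 360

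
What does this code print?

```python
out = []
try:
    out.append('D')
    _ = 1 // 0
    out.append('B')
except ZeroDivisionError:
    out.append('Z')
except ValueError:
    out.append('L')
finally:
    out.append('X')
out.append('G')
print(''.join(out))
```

Execution trace: 'D' (try body) → 'Z' (except ZeroDivisionError) → 'X' (finally) → 'G' (after the try/except). Output: DZXG

Answer: DZXG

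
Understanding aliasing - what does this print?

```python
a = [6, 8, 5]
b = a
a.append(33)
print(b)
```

Key concept: basic list aliasing.
Step by step:
`a = [6, 8, 5]` → a = [6, 8, 5]
`b = a` → b = [6, 8, 5] (same object as a)
`a.append(33)` → a = [6, 8, 5, 33] (same object as b); b = [6, 8, 5, 33] (same object as a)
`print(b)` → prints [6, 8, 5, 33]

Answer: [6, 8, 5, 33]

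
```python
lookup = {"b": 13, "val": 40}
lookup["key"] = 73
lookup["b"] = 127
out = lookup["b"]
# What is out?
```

Trace:
`lookup = {"b": 13, "val": 40}` → lookup = {'b': 13, 'val': 40}
`lookup["key"] = 73` → lookup = {'b': 13, 'val': 40, 'key': 73}
`lookup["b"] = 127` → lookup = {'b': 127, 'val': 40, 'key': 73}
`out = lookup["b"]` → out = 127
So out = 127

Answer: 127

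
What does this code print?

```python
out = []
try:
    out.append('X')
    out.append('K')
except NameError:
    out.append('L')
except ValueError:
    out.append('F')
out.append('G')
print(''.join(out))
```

Execution trace: 'X' (try body) → 'K' (try body, no exception) → 'G' (after the try/except). Output: XKG

Answer: XKG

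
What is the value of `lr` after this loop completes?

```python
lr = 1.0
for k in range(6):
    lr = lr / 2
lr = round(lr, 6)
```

Halving LR 6 times: 1 / 2^6
`lr` takes the values: 1.0 → 0.5 → 0.25 → 0.125 → 0.0625 → 0.03125 → 0.015625

Answer: 0.015625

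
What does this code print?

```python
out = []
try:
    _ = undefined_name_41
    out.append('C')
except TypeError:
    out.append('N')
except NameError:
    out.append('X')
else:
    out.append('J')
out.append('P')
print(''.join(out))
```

Execution trace: 'X' (except NameError) → 'P' (after the try/except). Output: XP

Answer: XP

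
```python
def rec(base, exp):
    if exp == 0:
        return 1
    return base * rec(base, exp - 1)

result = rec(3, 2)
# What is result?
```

rec(3, 2) = 3 * 3 = 9

Answer: 9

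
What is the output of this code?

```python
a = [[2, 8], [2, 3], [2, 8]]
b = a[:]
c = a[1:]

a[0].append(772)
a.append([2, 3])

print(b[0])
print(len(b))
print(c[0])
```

Key concept: slice with nested mutation.
Step by step:
`a = [[2, 8], [2, 3], [2, 8]]` → a = [[2, 8], [2, 3], [2, 8]]
`b = a[:]` → b = [[2, 8], [2, 3], [2, 8]]
`c = a[1:]` → c = [[2, 3], [2, 8]]
`a[0].append(772)` → a = [[2, 8, 772], [2, 3], [2, 8]]; b = [[2, 8, 772], [2, 3], [2, 8]]
`a.append([2, 3])` → a = [[2, 8, 772], [2, 3], [2, 8], [2, 3]]
`print(b[0])` → prints [2, 8, 772]
`print(len(b))` → prints 3
`print(c[0])` → prints [2, 3]

Answer:
[2, 8, 772]
3
[2, 3]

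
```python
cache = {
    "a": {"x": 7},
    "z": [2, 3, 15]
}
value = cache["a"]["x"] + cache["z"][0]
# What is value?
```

Trace:
`cache = { ...` → cache = {'a': {'x': 7}, 'z': [2, 3, 15]}
`value = cache["a"]["x"] + cache["z"][0]` → value = 9
So value = 9

Answer: 9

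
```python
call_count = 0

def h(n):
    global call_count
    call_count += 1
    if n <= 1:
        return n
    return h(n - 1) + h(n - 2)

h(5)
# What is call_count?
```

Calls(n) = 1 + Calls(n-1) + Calls(n-2); Calls(0)=Calls(1)=1. For n=5 this gives 15.

Answer: 15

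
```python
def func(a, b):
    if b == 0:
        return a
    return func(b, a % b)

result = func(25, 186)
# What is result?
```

func(25, 186) -> func(186, 25) -> func(25, 11) -> func(11, 3) -> func(3, 2) -> func(2, 1) -> func(1, 0) -> 1

Answer: 1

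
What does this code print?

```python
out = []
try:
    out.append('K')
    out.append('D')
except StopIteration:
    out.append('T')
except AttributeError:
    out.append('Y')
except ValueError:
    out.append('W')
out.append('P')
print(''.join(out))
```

Execution trace: 'K' (try body) → 'D' (try body, no exception) → 'P' (after the try/except). Output: KDP

Answer: KDP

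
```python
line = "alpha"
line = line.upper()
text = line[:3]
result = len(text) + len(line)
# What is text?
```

Trace:
`line = "alpha"` → line = 'alpha'
`line = line.upper()` → line = 'ALPHA'
`text = line[:3]` → text = 'ALP'
`result = len(text) + len(line)` → result = 8
So text = 'ALP'

Answer: 'ALP'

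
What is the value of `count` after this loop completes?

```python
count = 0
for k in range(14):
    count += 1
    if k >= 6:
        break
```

Loop breaks when k reaches 6, count is 7
`count` takes the values: 0 → 1 → 2 → 3 → 4 → 5 → 6 → 7

Answer: 7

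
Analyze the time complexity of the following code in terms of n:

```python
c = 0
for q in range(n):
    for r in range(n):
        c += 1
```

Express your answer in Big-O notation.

Each loop level contributes: n × n. Multiplying the contributions gives O(n^2).

Answer: O(n^2)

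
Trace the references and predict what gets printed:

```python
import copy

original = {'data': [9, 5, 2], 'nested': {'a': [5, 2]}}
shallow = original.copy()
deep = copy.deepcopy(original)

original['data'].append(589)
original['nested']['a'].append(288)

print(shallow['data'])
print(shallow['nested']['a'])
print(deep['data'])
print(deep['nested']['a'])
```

Key concept: comparing shallow vs deep copy.
Step by step:
`original = {'data': [9, 5, 2], 'nested': {'a': [5, 2]}}` → original = {'data': [9, 5, 2], 'nested': {'a': [5, 2]}}
`shallow = original.copy()` → shallow = {'data': [9, 5, 2], 'nested': {'a': [5, 2]}}
`deep = copy.deepcopy(original)` → deep = {'data': [9, 5, 2], 'nested': {'a': [5, 2]}}
`original['data'].append(589)` → original = {'data': [9, 5, 2, 589], 'nested': {'a': [5, 2]}}; shallow = {'data': [9, 5, 2, 589], 'nested': {'a': [5, 2]}}
`original['nested']['a'].append(288)` → original = {'data': [9, 5, 2, 589], 'nested': {'a': [5, 2, 288]}}; shallow = {'data': [9, 5, 2, 589], 'nested': {'a': [5, 2, 288]}}
`print(shallow['data'])` → prints [9, 5, 2, 589]
`print(shallow['nested']['a'])` → prints [5, 2, 288]
`print(deep['data'])` → prints [9, 5, 2]
`print(deep['nested']['a'])` → prints [5, 2]

Answer:
[9, 5, 2, 589]
[5, 2, 288]
[9, 5, 2]
[5, 2]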